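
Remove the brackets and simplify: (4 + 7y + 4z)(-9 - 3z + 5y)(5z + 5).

-420z - 180 - 300z² - 220yz - 215y - 5yz² + 175y²z + 175y² - 60z³

(4 + 7y + 4z)(-9 - 3z + 5y)(5z + 5)
= (-36 - 12z + 20y - 63y - 21yz + 35y² - 36z - 12z² + 20yz)(5z + 5)    [distributive law]
= (-36 - 48z - 43y - yz + 35y² - 12z²)(5z + 5)    [combine like terms]
= -180z - 180 - 240z² - 240z - 215yz - 215y - 5yz² - 5yz + 175y²z + 175y² - 60z³ - 60z²    [distributive law]
= -420z - 180 - 300z² - 220yz - 215y - 5yz² + 175y²z + 175y² - 60z³    [combine like terms]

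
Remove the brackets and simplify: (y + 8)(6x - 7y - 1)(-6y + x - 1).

-43xy^2 + 6x^2y - 351xy + 42y^3 + 349y^2 + 105y + 48x^2 - 56x + 8

(y + 8)(6x - 7y - 1)(-6y + x - 1)
= (6xy - 7y^2 - y + 48x - 56y - 8)(-6y + x - 1)    [distributive law]
= (6xy - 7y^2 - 57y + 48x - 8)(-6y + x - 1)    [combine like terms]
= -36xy^2 + 6x^2y - 6xy + 42y^3 - 7xy^2 + 7y^2 + 342y^2 - 57xy + 57y - 288xy + 48x^2 - 48x + 48y - 8x + 8    [distributive law]
= -43xy^2 + 6x^2y - 351xy + 42y^3 + 349y^2 + 105y + 48x^2 - 56x + 8    [combine like terms]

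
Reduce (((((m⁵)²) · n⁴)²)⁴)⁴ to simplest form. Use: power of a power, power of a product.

m³²⁰n¹²⁸

(((((m⁵)²) · n⁴)²)⁴)⁴
= ((((m⁵)²) · n⁴)²)¹⁶    [power of a power]
= (((m⁵)²) · n⁴)³²    [power of a power]
= (((m⁵)²)³²) · ((n⁴)³²)    [power of a product]
= ((m⁵)⁶⁴) · ((n⁴)³²)    [power of a power]
= m³²⁰ · ((n⁴)³²)    [power of a power]
= m³²⁰ · n¹²⁸    [power of a power]
= m³²⁰n¹²⁸    [rearrange]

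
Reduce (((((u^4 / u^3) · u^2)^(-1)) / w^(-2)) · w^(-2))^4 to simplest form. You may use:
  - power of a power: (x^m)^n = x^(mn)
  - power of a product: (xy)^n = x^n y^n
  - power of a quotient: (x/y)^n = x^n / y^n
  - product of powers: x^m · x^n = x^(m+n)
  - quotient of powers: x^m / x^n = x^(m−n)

(((((u^4 / u^3) · u^2)^(-1)) / w^(-2)) · w^(-2))^4
= (((((u^4 / u^3) · u^2)^(-1)) / w^(-2))^4) · ((w^(-2))^4)    [power of a product]
= (((((u^4 / u^3) · u^2)^(-1))^4) / ((w^(-2))^4)) · ((w^(-2))^4)    [power of a quotient]
= ((((u^4 / u^3) · u^2)^(-4)) / ((w^(-2))^4)) · ((w^(-2))^4)    [power of a power]
= ((((u^4 / u^3)^(-4)) · ((u^2)^(-4))) / ((w^(-2))^4)) · ((w^(-2))^4)    [power of a product]
= (((((u^4)^(-4)) / ((u^3)^(-4))) · ((u^2)^(-4))) / ((w^(-2))^4)) · ((w^(-2))^4)    [power of a quotient]
= (((u^(-16) / ((u^3)^(-4))) · ((u^2)^(-4))) / ((w^(-2))^4)) · ((w^(-2))^4)    [power of a power]
= (((u^(-16) / u^(-12)) · ((u^2)^(-4))) / ((w^(-2))^4)) · ((w^(-2))^4)    [power of a power]
= ((u^(-4) · ((u^2)^(-4))) / ((w^(-2))^4)) · ((w^(-2))^4)    [quotient of powers]
= ((u^(-4) · u^(-8)) / ((w^(-2))^4)) · ((w^(-2))^4)    [power of a power]
= (u^(-12) / ((w^(-2))^4)) · ((w^(-2))^4)    [product of powers]
= (u^(-12) / w^(-8)) · ((w^(-2))^4)    [power of a power]
= (u^(-12) / w^(-8)) · w^(-8)    [power of a power]
= u^(-12)    [quotient of powers]

u^(-12)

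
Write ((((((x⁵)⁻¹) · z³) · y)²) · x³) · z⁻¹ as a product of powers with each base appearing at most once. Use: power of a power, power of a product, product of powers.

x⁻⁷·y²·z⁵

((((((x⁵)⁻¹) · z³) · y)²) · x³) · z⁻¹
= ((((((x⁵)⁻¹) · z³)²) · (y²)) · x³) · z⁻¹    [power of a product]
= ((((((x⁵)⁻¹)²) · ((z³)²)) · (y²)) · x³) · z⁻¹    [power of a product]
= (((((x⁵)⁻²) · ((z³)²)) · (y²)) · x³) · z⁻¹    [power of a power]
= (((x⁻¹⁰ · ((z³)²)) · (y²)) · x³) · z⁻¹    [power of a power]
= (((x⁻¹⁰ · z⁶) · (y²)) · x³) · z⁻¹    [power of a power]
= x⁻⁷·y²·z⁵    [product of powers]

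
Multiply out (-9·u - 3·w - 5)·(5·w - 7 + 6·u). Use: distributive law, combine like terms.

(-9·u - 3·w - 5)·(5·w - 7 + 6·u)
= -45·u·w + 63·u - 54·u^2 - 15·w^2 + 21·w - 18·u·w - 25·w + 35 - 30·u    [distributive law]
= -63·u·w + 33·u - 54·u^2 - 15·w^2 - 4·w + 35    [combine like terms]

-63·u·w + 33·u - 54·u^2 - 15·w^2 - 4·w + 35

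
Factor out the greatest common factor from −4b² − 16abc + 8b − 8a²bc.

−4b² − 16abc + 8b − 8a²bc
= 4(−b² − 4abc + 2b − 2a²bc)    [factor out 4]
= 4b(−b − 4ac + 2 − 2a²c)    [factor out b]

4b(−b − 4ac + 2 − 2a²c)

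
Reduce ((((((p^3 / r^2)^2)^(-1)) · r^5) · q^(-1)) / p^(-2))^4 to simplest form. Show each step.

p^(-16)q^(-4)r^36

((((((p^3 / r^2)^2)^(-1)) · r^5) · q^(-1)) / p^(-2))^4
= ((((((p^3 / r^2)^2)^(-1)) · r^5) · q^(-1))^4) / ((p^(-2))^4)    [power of a quotient]
= ((((((p^3 / r^2)^2)^(-1)) · r^5)^4) · ((q^(-1))^4)) / ((p^(-2))^4)    [power of a product]
= ((((((p^3 / r^2)^2)^(-1))^4) · ((r^5)^4)) · ((q^(-1))^4)) / ((p^(-2))^4)    [power of a product]
= (((((p^3 / r^2)^2)^(-4)) · ((r^5)^4)) · ((q^(-1))^4)) / ((p^(-2))^4)    [power of a power]
= ((((p^3 / r^2)^(-8)) · ((r^5)^4)) · ((q^(-1))^4)) / ((p^(-2))^4)    [power of a power]
= (((((p^3)^(-8)) / ((r^2)^(-8))) · ((r^5)^4)) · ((q^(-1))^4)) / ((p^(-2))^4)    [power of a quotient]
= (((p^(-24) / ((r^2)^(-8))) · ((r^5)^4)) · ((q^(-1))^4)) / ((p^(-2))^4)    [power of a power]
= (((p^(-24) / r^(-16)) · ((r^5)^4)) · ((q^(-1))^4)) / ((p^(-2))^4)    [power of a power]
= (((p^(-24) / r^(-16)) · r^20) · ((q^(-1))^4)) / ((p^(-2))^4)    [power of a power]
= (((p^(-24) / r^(-16)) · r^20) · q^(-4)) / ((p^(-2))^4)    [power of a power]
= (((p^(-24) / r^(-16)) · r^20) · q^(-4)) / p^(-8)    [power of a power]
= p^(-16)q^(-4)r^36    [quotient of powers]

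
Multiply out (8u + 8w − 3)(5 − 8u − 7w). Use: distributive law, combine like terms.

(8u + 8w − 3)(5 − 8u − 7w)
= 40u − 64u^2 − 56uw + 40w − 64uw − 56w^2 − 15 + 24u + 21w    [distributive law]
= 64u − 64u^2 − 120uw + 61w − 56w^2 − 15    [combine like terms]

64u − 64u^2 − 120uw + 61w − 56w^2 − 15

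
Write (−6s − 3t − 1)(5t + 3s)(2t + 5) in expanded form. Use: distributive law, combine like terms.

(−6s − 3t − 1)(5t + 3s)(2t + 5)
= (−30st − 18s^2 − 15t^2 − 9st − 5t − 3s)(2t + 5)    [distributive law]
= (−39st − 18s^2 − 15t^2 − 5t − 3s)(2t + 5)    [combine like terms]
= −78st^2 − 195st − 36s^2t − 90s^2 − 30t^3 − 75t^2 − 10t^2 − 25t − 6st − 15s    [distributive law]
= −78st^2 − 201st − 36s^2t − 90s^2 − 30t^3 − 85t^2 − 25t − 15s    [combine like terms]

−78st^2 − 201st − 36s^2t − 90s^2 − 30t^3 − 85t^2 − 25t − 15s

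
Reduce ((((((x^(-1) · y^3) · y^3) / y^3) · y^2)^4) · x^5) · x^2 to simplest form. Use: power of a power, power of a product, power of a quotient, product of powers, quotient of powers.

((((((x^(-1) · y^3) · y^3) / y^3) · y^2)^4) · x^5) · x^2
= ((((((x^(-1) · y^3) · y^3) / y^3)^4) · ((y^2)^4)) · x^5) · x^2    [power of a product]
= ((((((x^(-1) · y^3) · y^3)^4) / ((y^3)^4)) · ((y^2)^4)) · x^5) · x^2    [power of a quotient]
= ((((((x^(-1) · y^3)^4) · ((y^3)^4)) / ((y^3)^4)) · ((y^2)^4)) · x^5) · x^2    [power of a product]
= (((((((x^(-1))^4) · ((y^3)^4)) · ((y^3)^4)) / ((y^3)^4)) · ((y^2)^4)) · x^5) · x^2    [power of a product]
= (((((x^(-4) · ((y^3)^4)) · ((y^3)^4)) / ((y^3)^4)) · ((y^2)^4)) · x^5) · x^2    [power of a power]
= (((((x^(-4) · y^12) · ((y^3)^4)) / ((y^3)^4)) · ((y^2)^4)) · x^5) · x^2    [power of a power]
= (((((x^(-4) · y^12) · y^12) / ((y^3)^4)) · ((y^2)^4)) · x^5) · x^2    [power of a power]
= (((((x^(-4) · y^12) · y^12) / y^12) · ((y^2)^4)) · x^5) · x^2    [power of a power]
= (((((x^(-4) · y^12) · y^12) / y^12) · y^8) · x^5) · x^2    [power of a power]
= x^3y^20    [quotient of powers; product of powers]

x^3y^20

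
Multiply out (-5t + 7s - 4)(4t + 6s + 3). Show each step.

-20t^2 - 2st - 31t + 42s^2 - 3s - 12

(-5t + 7s - 4)(4t + 6s + 3)
= -20t^2 - 30st - 15t + 28st + 42s^2 + 21s - 16t - 24s - 12    [distributive law]
= -20t^2 - 2st - 31t + 42s^2 - 3s - 12    [combine like terms]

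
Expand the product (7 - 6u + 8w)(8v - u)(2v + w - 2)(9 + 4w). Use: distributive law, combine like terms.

(7 - 6u + 8w)(8v - u)(2v + w - 2)(9 + 4w)
= (56v - 7u - 48uv + 6u^2 + 64vw - 8uw)(2v + w - 2)(9 + 4w)    [distributive law]
= (112v^2 + 56vw - 112v - 14uv - 7uw + 14u - 96uv^2 - 48uvw + 96uv + 12u^2v + 6u^2w - 12u^2 + 128v^2w + 64vw^2 - 128vw - 16uvw - 8uw^2 + 16uw)(9 + 4w)    [distributive law]
= (112v^2 - 72vw - 112v + 82uv + 9uw + 14u - 96uv^2 - 64uvw + 12u^2v + 6u^2w - 12u^2 + 128v^2w + 64vw^2 - 8uw^2)(9 + 4w)    [combine like terms]
= 1008v^2 + 448v^2w - 648vw - 288vw^2 - 1008v - 448vw + 738uv + 328uvw + 81uw + 36uw^2 + 126u + 56uw - 864uv^2 - 384uv^2w - 576uvw - 256uvw^2 + 108u^2v + 48u^2vw + 54u^2w + 24u^2w^2 - 108u^2 - 48u^2w + 1152v^2w + 512v^2w^2 + 576vw^2 + 256vw^3 - 72uw^2 - 32uw^3    [distributive law]
= 1008v^2 + 1600v^2w - 1096vw + 288vw^2 - 1008v + 738uv - 248uvw + 137uw - 36uw^2 + 126u - 864uv^2 - 384uv^2w - 256uvw^2 + 108u^2v + 48u^2vw + 6u^2w + 24u^2w^2 - 108u^2 + 512v^2w^2 + 256vw^3 - 32uw^3    [combine like terms]

1008v^2 + 1600v^2w - 1096vw + 288vw^2 - 1008v + 738uv - 248uvw + 137uw - 36uw^2 + 126u - 864uv^2 - 384uv^2w - 256uvw^2 + 108u^2v + 48u^2vw + 6u^2w + 24u^2w^2 - 108u^2 + 512v^2w^2 + 256vw^3 - 32uw^3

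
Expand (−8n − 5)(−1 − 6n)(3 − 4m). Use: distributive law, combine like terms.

(−8n − 5)(−1 − 6n)(3 − 4m)
= (8n + 48n^2 + 5 + 30n)(3 − 4m)    [distributive law]
= (38n + 48n^2 + 5)(3 − 4m)    [combine like terms]
= 114n − 152mn + 144n^2 − 192mn^2 + 15 − 20m    [distributive law]

114n − 152mn + 144n^2 − 192mn^2 + 15 − 20m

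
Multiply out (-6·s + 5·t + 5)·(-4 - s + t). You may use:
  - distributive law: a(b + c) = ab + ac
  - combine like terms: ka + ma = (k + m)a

19·s + 6·s^2 - 11·s·t - 15·t + 5·t^2 - 20

(-6·s + 5·t + 5)·(-4 - s + t)
= 24·s + 6·s^2 - 6·s·t - 20·t - 5·s·t + 5·t^2 - 20 - 5·s + 5·t    [distributive law]
= 19·s + 6·s^2 - 11·s·t - 15·t + 5·t^2 - 20    [combine like terms]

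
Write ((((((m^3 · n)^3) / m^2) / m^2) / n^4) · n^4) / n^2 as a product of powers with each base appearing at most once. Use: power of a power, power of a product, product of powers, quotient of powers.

m^5n

((((((m^3 · n)^3) / m^2) / m^2) / n^4) · n^4) / n^2
= (((((((m^3)^3) · (n^3)) / m^2) / m^2) / n^4) · n^4) / n^2    [power of a product]
= (((((m^9 · (n^3)) / m^2) / m^2) / n^4) · n^4) / n^2    [power of a power]
= m^5n    [quotient of powers; product of powers]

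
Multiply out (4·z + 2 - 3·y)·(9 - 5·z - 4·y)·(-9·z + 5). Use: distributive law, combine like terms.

-334·z^2 - 32·z + 180·z^3 + 9·y·z^2 + 310·y·z + 90 - 175·y - 108·y^2·z + 60·y^2

(4·z + 2 - 3·y)·(9 - 5·z - 4·y)·(-9·z + 5)
= (36·z - 20·z^2 - 16·y·z + 18 - 10·z - 8·y - 27·y + 15·y·z + 12·y^2)·(-9·z + 5)    [distributive law]
= (26·z - 20·z^2 - y·z + 18 - 35·y + 12·y^2)·(-9·z + 5)    [combine like terms]
= -234·z^2 + 130·z + 180·z^3 - 100·z^2 + 9·y·z^2 - 5·y·z - 162·z + 90 + 315·y·z - 175·y - 108·y^2·z + 60·y^2    [distributive law]
= -334·z^2 - 32·z + 180·z^3 + 9·y·z^2 + 310·y·z + 90 - 175·y - 108·y^2·z + 60·y^2    [combine like terms]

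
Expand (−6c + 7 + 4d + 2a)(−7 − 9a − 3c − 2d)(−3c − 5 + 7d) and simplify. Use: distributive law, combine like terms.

(−6c + 7 + 4d + 2a)(−7 − 9a − 3c − 2d)(−3c − 5 + 7d)
= (42c + 54ac + 18c^2 + 12cd − 49 − 63a − 21c − 14d − 28d − 36ad − 12cd − 8d^2 − 14a − 18a^2 − 6ac − 4ad)(−3c − 5 + 7d)    [distributive law]
= (21c + 48ac + 18c^2 − 49 − 77a − 42d − 40ad − 8d^2 − 18a^2)(−3c − 5 + 7d)    [combine like terms]
= −63c^2 − 105c + 147cd − 144ac^2 − 240ac + 336acd − 54c^3 − 90c^2 + 126c^2d + 147c + 245 − 343d + 231ac + 385a − 539ad + 126cd + 210d − 294d^2 + 120acd + 200ad − 280ad^2 + 24cd^2 + 40d^2 − 56d^3 + 54a^2c + 90a^2 − 126a^2d    [distributive law]
= −153c^2 + 42c + 273cd − 144ac^2 − 9ac + 456acd − 54c^3 + 126c^2d + 245 − 133d + 385a − 339ad − 254d^2 − 280ad^2 + 24cd^2 − 56d^3 + 54a^2c + 90a^2 − 126a^2d    [combine like terms]

−153c^2 + 42c + 273cd − 144ac^2 − 9ac + 456acd − 54c^3 + 126c^2d + 245 − 133d + 385a − 339ad − 254d^2 − 280ad^2 + 24cd^2 − 56d^3 + 54a^2c + 90a^2 − 126a^2d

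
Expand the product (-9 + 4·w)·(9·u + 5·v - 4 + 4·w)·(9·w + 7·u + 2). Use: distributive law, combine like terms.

(-9 + 4·w)·(9·u + 5·v - 4 + 4·w)·(9·w + 7·u + 2)
= (-81·u - 45·v + 36 - 36·w + 36·u·w + 20·v·w - 16·w + 16·w²)·(9·w + 7·u + 2)    [distributive law]
= (-81·u - 45·v + 36 - 52·w + 36·u·w + 20·v·w + 16·w²)·(9·w + 7·u + 2)    [combine like terms]
= -729·u·w - 567·u² - 162·u - 405·v·w - 315·u·v - 90·v + 324·w + 252·u + 72 - 468·w² - 364·u·w - 104·w + 324·u·w² + 252·u²·w + 72·u·w + 180·v·w² + 140·u·v·w + 40·v·w + 144·w³ + 112·u·w² + 32·w²    [distributive law]
= -1021·u·w - 567·u² + 90·u - 365·v·w - 315·u·v - 90·v + 220·w + 72 - 436·w² + 436·u·w² + 252·u²·w + 180·v·w² + 140·u·v·w + 144·w³    [combine like terms]

-1021·u·w - 567·u² + 90·u - 365·v·w - 315·u·v - 90·v + 220·w + 72 - 436·w² + 436·u·w² + 252·u²·w + 180·v·w² + 140·u·v·w + 144·w³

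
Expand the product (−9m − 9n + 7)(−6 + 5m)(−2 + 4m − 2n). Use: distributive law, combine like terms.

−346m + 446m^2 + 128mn − 180m^3 − 90m^2n − 24n − 108n^2 + 90mn^2 + 84

(−9m − 9n + 7)(−6 + 5m)(−2 + 4m − 2n)
= (54m − 45m^2 + 54n − 45mn − 42 + 35m)(−2 + 4m − 2n)    [distributive law]
= (89m − 45m^2 + 54n − 45mn − 42)(−2 + 4m − 2n)    [combine like terms]
= −178m + 356m^2 − 178mn + 90m^2 − 180m^3 + 90m^2n − 108n + 216mn − 108n^2 + 90mn − 180m^2n + 90mn^2 + 84 − 168m + 84n    [distributive law]
= −346m + 446m^2 + 128mn − 180m^3 − 90m^2n − 24n − 108n^2 + 90mn^2 + 84    [combine like terms]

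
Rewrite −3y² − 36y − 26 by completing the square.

−3(y + 6)² + 82

−3y² − 36y − 26
= −3(y² + 12y) − 26    [factor out -3 from the y-terms]
= −3(y² + 12y + 36 − 36) − 26    [add and subtract 36 inside the bracket]
= −3(y + 6)² + 108 − 26    [perfect-square identity]
= −3(y + 6)² + 82    [combine constants]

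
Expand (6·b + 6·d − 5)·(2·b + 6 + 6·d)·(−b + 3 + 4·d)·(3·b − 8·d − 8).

−36·b⁴ + 96·b³·d + 126·b³ + 646·b²·d + 244·b² − 3106·b·d − 1134·b − 2788·b·d² + 468·b²·d² − 816·b·d³ − 240·d² + 1536·d − 2208·d³ − 1152·d⁴ + 720

(6·b + 6·d − 5)·(2·b + 6 + 6·d)·(−b + 3 + 4·d)·(3·b − 8·d − 8)
= (12·b² + 36·b + 36·b·d + 12·b·d + 36·d + 36·d² − 10·b − 30 − 30·d)·(−b + 3 + 4·d)·(3·b − 8·d − 8)    [distributive law]
= (12·b² + 26·b + 48·b·d + 6·d + 36·d² − 30)·(−b + 3 + 4·d)·(3·b − 8·d − 8)    [combine like terms]
= (−12·b³ + 36·b² + 48·b²·d − 26·b² + 78·b + 104·b·d − 48·b²·d + 144·b·d + 192·b·d² − 6·b·d + 18·d + 24·d² − 36·b·d² + 108·d² + 144·d³ + 30·b − 90 − 120·d)·(3·b − 8·d − 8)    [distributive law]
= (−12·b³ + 10·b² + 108·b + 242·b·d + 156·b·d² − 102·d + 132·d² + 144·d³ − 90)·(3·b − 8·d − 8)    [combine like terms]
= −36·b⁴ + 96·b³·d + 96·b³ + 30·b³ − 80·b²·d − 80·b² + 324·b² − 864·b·d − 864·b + 726·b²·d − 1936·b·d² − 1936·b·d + 468·b²·d² − 1248·b·d³ − 1248·b·d² − 306·b·d + 816·d² + 816·d + 396·b·d² − 1056·d³ − 1056·d² + 432·b·d³ − 1152·d⁴ − 1152·d³ − 270·b + 720·d + 720    [distributive law]
= −36·b⁴ + 96·b³·d + 126·b³ + 646·b²·d + 244·b² − 3106·b·d − 1134·b − 2788·b·d² + 468·b²·d² − 816·b·d³ − 240·d² + 1536·d − 2208·d³ − 1152·d⁴ + 720    [combine like terms]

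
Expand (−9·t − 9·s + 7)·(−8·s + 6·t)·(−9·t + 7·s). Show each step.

−540·s·t² − 522·s²·t + 486·t³ + 504·s³ + 798·s·t − 392·s² − 378·t²

(−9·t − 9·s + 7)·(−8·s + 6·t)·(−9·t + 7·s)
= (72·s·t − 54·t² + 72·s² − 54·s·t − 56·s + 42·t)·(−9·t + 7·s)    [distributive law]
= (18·s·t − 54·t² + 72·s² − 56·s + 42·t)·(−9·t + 7·s)    [combine like terms]
= −162·s·t² + 126·s²·t + 486·t³ − 378·s·t² − 648·s²·t + 504·s³ + 504·s·t − 392·s² − 378·t² + 294·s·t    [distributive law]
= −540·s·t² − 522·s²·t + 486·t³ + 504·s³ + 798·s·t − 392·s² − 378·t²    [combine like terms]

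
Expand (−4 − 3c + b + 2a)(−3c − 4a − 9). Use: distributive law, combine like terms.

(−4 − 3c + b + 2a)(−3c − 4a − 9)
= 12c + 16a + 36 + 9c^2 + 12ac + 27c − 3bc − 4ab − 9b − 6ac − 8a^2 − 18a    [distributive law]
= 39c − 2a + 36 + 9c^2 + 6ac − 3bc − 4ab − 9b − 8a^2    [combine like terms]

39c − 2a + 36 + 9c^2 + 6ac − 3bc − 4ab − 9b − 8a^2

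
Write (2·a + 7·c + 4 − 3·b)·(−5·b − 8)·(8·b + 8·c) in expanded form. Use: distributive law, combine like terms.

−80·a·b^2 − 80·a·b·c − 128·a·b − 128·a·c − 160·b^2·c − 280·b·c^2 − 416·b·c − 448·c^2 + 32·b^2 − 256·b − 256·c + 120·b^3

(2·a + 7·c + 4 − 3·b)·(−5·b − 8)·(8·b + 8·c)
= (−10·a·b − 16·a − 35·b·c − 56·c − 20·b − 32 + 15·b^2 + 24·b)·(8·b + 8·c)    [distributive law]
= (−10·a·b − 16·a − 35·b·c − 56·c + 4·b − 32 + 15·b^2)·(8·b + 8·c)    [combine like terms]
= −80·a·b^2 − 80·a·b·c − 128·a·b − 128·a·c − 280·b^2·c − 280·b·c^2 − 448·b·c − 448·c^2 + 32·b^2 + 32·b·c − 256·b − 256·c + 120·b^3 + 120·b^2·c    [distributive law]
= −80·a·b^2 − 80·a·b·c − 128·a·b − 128·a·c − 160·b^2·c − 280·b·c^2 − 416·b·c − 448·c^2 + 32·b^2 − 256·b − 256·c + 120·b^3    [combine like terms]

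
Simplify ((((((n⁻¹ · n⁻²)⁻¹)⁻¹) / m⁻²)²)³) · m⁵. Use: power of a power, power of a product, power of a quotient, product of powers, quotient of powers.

((((((n⁻¹ · n⁻²)⁻¹)⁻¹) / m⁻²)²)³) · m⁵
= (((((n⁻¹ · n⁻²)⁻¹)⁻¹) / m⁻²)⁶) · m⁵    [power of a power]
= (((((n⁻¹ · n⁻²)⁻¹)⁻¹)⁶) / ((m⁻²)⁶)) · m⁵    [power of a quotient]
= ((((n⁻¹ · n⁻²)⁻¹)⁻⁶) / ((m⁻²)⁶)) · m⁵    [power of a power]
= (((n⁻¹ · n⁻²)⁶) / ((m⁻²)⁶)) · m⁵    [power of a power]
= ((((n⁻¹)⁶) · ((n⁻²)⁶)) / ((m⁻²)⁶)) · m⁵    [power of a product]
= ((n⁻⁶ · ((n⁻²)⁶)) / ((m⁻²)⁶)) · m⁵    [power of a power]
= ((n⁻⁶ · n⁻¹²) / ((m⁻²)⁶)) · m⁵    [power of a power]
= (n⁻¹⁸ / ((m⁻²)⁶)) · m⁵    [product of powers]
= (n⁻¹⁸ / m⁻¹²) · m⁵    [power of a power]
= m¹⁷n⁻¹⁸    [quotient of powers]

m¹⁷n⁻¹⁸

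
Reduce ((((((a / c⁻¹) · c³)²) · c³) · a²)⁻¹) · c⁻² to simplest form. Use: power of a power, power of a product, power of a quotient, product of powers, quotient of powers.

((((((a / c⁻¹) · c³)²) · c³) · a²)⁻¹) · c⁻²
= ((((((a / c⁻¹) · c³)²) · c³)⁻¹) · ((a²)⁻¹)) · c⁻²    [power of a product]
= ((((((a / c⁻¹) · c³)²)⁻¹) · ((c³)⁻¹)) · ((a²)⁻¹)) · c⁻²    [power of a product]
= (((((a / c⁻¹) · c³)⁻²) · ((c³)⁻¹)) · ((a²)⁻¹)) · c⁻²    [power of a power]
= (((((a / c⁻¹)⁻²) · ((c³)⁻²)) · ((c³)⁻¹)) · ((a²)⁻¹)) · c⁻²    [power of a product]
= (((((a⁻²) / ((c⁻¹)⁻²)) · ((c³)⁻²)) · ((c³)⁻¹)) · ((a²)⁻¹)) · c⁻²    [power of a quotient]
= ((((a⁻² / c²) · ((c³)⁻²)) · ((c³)⁻¹)) · ((a²)⁻¹)) · c⁻²    [power of a power]
= ((((a⁻² / c²) · c⁻⁶) · ((c³)⁻¹)) · ((a²)⁻¹)) · c⁻²    [power of a power]
= ((((a⁻² / c²) · c⁻⁶) · c⁻³) · ((a²)⁻¹)) · c⁻²    [power of a power]
= ((((a⁻² / c²) · c⁻⁶) · c⁻³) · a⁻²) · c⁻²    [power of a power]
= a⁻⁴c⁻¹³    [quotient of powers; product of powers]

a⁻⁴c⁻¹³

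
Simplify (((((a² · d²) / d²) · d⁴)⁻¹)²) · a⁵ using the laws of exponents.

a·d⁻⁸

(((((a² · d²) / d²) · d⁴)⁻¹)²) · a⁵
= ((((a² · d²) / d²) · d⁴)⁻²) · a⁵    [power of a power]
= ((((a² · d²) / d²)⁻²) · ((d⁴)⁻²)) · a⁵    [power of a product]
= ((((a² · d²)⁻²) / ((d²)⁻²)) · ((d⁴)⁻²)) · a⁵    [power of a quotient]
= (((((a²)⁻²) · ((d²)⁻²)) / ((d²)⁻²)) · ((d⁴)⁻²)) · a⁵    [power of a product]
= (((a⁻⁴ · ((d²)⁻²)) / ((d²)⁻²)) · ((d⁴)⁻²)) · a⁵    [power of a power]
= (((a⁻⁴ · d⁻⁴) / ((d²)⁻²)) · ((d⁴)⁻²)) · a⁵    [power of a power]
= (((a⁻⁴ · d⁻⁴) / d⁻⁴) · ((d⁴)⁻²)) · a⁵    [power of a power]
= (((a⁻⁴ · d⁻⁴) / d⁻⁴) · d⁻⁸) · a⁵    [power of a power]
= a·d⁻⁸    [quotient of powers; product of powers]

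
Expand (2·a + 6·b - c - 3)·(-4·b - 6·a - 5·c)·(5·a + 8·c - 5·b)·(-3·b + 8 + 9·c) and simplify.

480·a^2·b^2 - 1550·a^2·b - 1092·a^2·b·c + 2286·a·b^2·c - 4623·a·b·c - 4137·a·b·c^2 - 300·a·b^3 + 890·a·b^2 + 180·a^3·b - 480·a^3 - 540·a^3·c - 118·a^2·c - 1044·a^2·c^2 + 1915·a·c^2 - 63·a·c^3 + 1266·b^3·c - 1099·b^2·c + 141·b^2·c^2 - 360·b^4 + 1140·b^3 - 2035·b·c^2 - 2217·b·c^3 + 1400·c^3 + 360·c^4 - 240·a·b + 168·b·c - 480·b^2 + 720·a^2 + 1752·a·c + 960·c^2

(2·a + 6·b - c - 3)·(-4·b - 6·a - 5·c)·(5·a + 8·c - 5·b)·(-3·b + 8 + 9·c)
= (-8·a·b - 12·a^2 - 10·a·c - 24·b^2 - 36·a·b - 30·b·c + 4·b·c + 6·a·c + 5·c^2 + 12·b + 18·a + 15·c)·(5·a + 8·c - 5·b)·(-3·b + 8 + 9·c)    [distributive law]
= (-44·a·b - 12·a^2 - 4·a·c - 24·b^2 - 26·b·c + 5·c^2 + 12·b + 18·a + 15·c)·(5·a + 8·c - 5·b)·(-3·b + 8 + 9·c)    [combine like terms]
= (-220·a^2·b - 352·a·b·c + 220·a·b^2 - 60·a^3 - 96·a^2·c + 60·a^2·b - 20·a^2·c - 32·a·c^2 + 20·a·b·c - 120·a·b^2 - 192·b^2·c + 120·b^3 - 130·a·b·c - 208·b·c^2 + 130·b^2·c + 25·a·c^2 + 40·c^3 - 25·b·c^2 + 60·a·b + 96·b·c - 60·b^2 + 90·a^2 + 144·a·c - 90·a·b + 75·a·c + 120·c^2 - 75·b·c)·(-3·b + 8 + 9·c)    [distributive law]
= (-160·a^2·b - 462·a·b·c + 100·a·b^2 - 60·a^3 - 116·a^2·c - 7·a·c^2 - 62·b^2·c + 120·b^3 - 233·b·c^2 + 40·c^3 - 30·a·b + 21·b·c - 60·b^2 + 90·a^2 + 219·a·c + 120·c^2)·(-3·b + 8 + 9·c)    [combine like terms]
= 480·a^2·b^2 - 1280·a^2·b - 1440·a^2·b·c + 1386·a·b^2·c - 3696·a·b·c - 4158·a·b·c^2 - 300·a·b^3 + 800·a·b^2 + 900·a·b^2·c + 180·a^3·b - 480·a^3 - 540·a^3·c + 348·a^2·b·c - 928·a^2·c - 1044·a^2·c^2 + 21·a·b·c^2 - 56·a·c^2 - 63·a·c^3 + 186·b^3·c - 496·b^2·c - 558·b^2·c^2 - 360·b^4 + 960·b^3 + 1080·b^3·c + 699·b^2·c^2 - 1864·b·c^2 - 2097·b·c^3 - 120·b·c^3 + 320·c^3 + 360·c^4 + 90·a·b^2 - 240·a·b - 270·a·b·c - 63·b^2·c + 168·b·c + 189·b·c^2 + 180·b^3 - 480·b^2 - 540·b^2·c - 270·a^2·b + 720·a^2 + 810·a^2·c - 657·a·b·c + 1752·a·c + 1971·a·c^2 - 360·b·c^2 + 960·c^2 + 1080·c^3    [distributive law]
= 480·a^2·b^2 - 1550·a^2·b - 1092·a^2·b·c + 2286·a·b^2·c - 4623·a·b·c - 4137·a·b·c^2 - 300·a·b^3 + 890·a·b^2 + 180·a^3·b - 480·a^3 - 540·a^3·c - 118·a^2·c - 1044·a^2·c^2 + 1915·a·c^2 - 63·a·c^3 + 1266·b^3·c - 1099·b^2·c + 141·b^2·c^2 - 360·b^4 + 1140·b^3 - 2035·b·c^2 - 2217·b·c^3 + 1400·c^3 + 360·c^4 - 240·a·b + 168·b·c - 480·b^2 + 720·a^2 + 1752·a·c + 960·c^2    [combine like terms]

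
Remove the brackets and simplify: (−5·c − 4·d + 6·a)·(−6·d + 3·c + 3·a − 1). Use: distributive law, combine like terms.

18·c·d − 15·c^2 + 3·a·c + 5·c + 24·d^2 − 48·a·d + 4·d + 18·a^2 − 6·a

(−5·c − 4·d + 6·a)·(−6·d + 3·c + 3·a − 1)
= 30·c·d − 15·c^2 − 15·a·c + 5·c + 24·d^2 − 12·c·d − 12·a·d + 4·d − 36·a·d + 18·a·c + 18·a^2 − 6·a    [distributive law]
= 18·c·d − 15·c^2 + 3·a·c + 5·c + 24·d^2 − 48·a·d + 4·d + 18·a^2 − 6·a    [combine like terms]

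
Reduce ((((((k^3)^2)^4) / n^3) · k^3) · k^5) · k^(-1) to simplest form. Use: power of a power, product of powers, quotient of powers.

k^31n^(-3)

((((((k^3)^2)^4) / n^3) · k^3) · k^5) · k^(-1)
= (((((k^3)^8) / n^3) · k^3) · k^5) · k^(-1)    [power of a power]
= (((k^24 / n^3) · k^3) · k^5) · k^(-1)    [power of a power]
= k^31n^(-3)    [quotient of powers; product of powers]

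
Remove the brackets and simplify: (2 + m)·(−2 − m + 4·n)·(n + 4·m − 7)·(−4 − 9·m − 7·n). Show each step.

44·n + 456·m·n + 388·n^2 − 300·m − 72·m^2 − 112 + 97·m^3 + 3·m^2·n − 88·m·n^2 − 56·n^3 − 107·m^3·n − 141·m^2·n^2 + 36·m^4 − 28·m·n^3

(2 + m)·(−2 − m + 4·n)·(n + 4·m − 7)·(−4 − 9·m − 7·n)
= (−4 − 2·m + 8·n − 2·m − m^2 + 4·m·n)·(n + 4·m − 7)·(−4 − 9·m − 7·n)    [distributive law]
= (−4 − 4·m + 8·n − m^2 + 4·m·n)·(n + 4·m − 7)·(−4 − 9·m − 7·n)    [combine like terms]
= (−4·n − 16·m + 28 − 4·m·n − 16·m^2 + 28·m + 8·n^2 + 32·m·n − 56·n − m^2·n − 4·m^3 + 7·m^2 + 4·m·n^2 + 16·m^2·n − 28·m·n)·(−4 − 9·m − 7·n)    [distributive law]
= (−60·n + 12·m + 28 − 9·m^2 + 8·n^2 + 15·m^2·n − 4·m^3 + 4·m·n^2)·(−4 − 9·m − 7·n)    [combine like terms]
= 240·n + 540·m·n + 420·n^2 − 48·m − 108·m^2 − 84·m·n − 112 − 252·m − 196·n + 36·m^2 + 81·m^3 + 63·m^2·n − 32·n^2 − 72·m·n^2 − 56·n^3 − 60·m^2·n − 135·m^3·n − 105·m^2·n^2 + 16·m^3 + 36·m^4 + 28·m^3·n − 16·m·n^2 − 36·m^2·n^2 − 28·m·n^3    [distributive law]
= 44·n + 456·m·n + 388·n^2 − 300·m − 72·m^2 − 112 + 97·m^3 + 3·m^2·n − 88·m·n^2 − 56·n^3 − 107·m^3·n − 141·m^2·n^2 + 36·m^4 − 28·m·n^3    [combine like terms]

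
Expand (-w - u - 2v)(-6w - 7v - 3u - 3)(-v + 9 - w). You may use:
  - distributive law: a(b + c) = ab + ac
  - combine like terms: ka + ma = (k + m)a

-25vw^2 + 51w^2 - 6w^3 - 33v^2w + 162vw - 22uvw + 78uw - 9uw^2 + 27w - 13uv^2 + 114uv - 3u^2v + 27u^2 - 3u^2w + 27u - 14v^3 + 120v^2 + 54v

(-w - u - 2v)(-6w - 7v - 3u - 3)(-v + 9 - w)
= (6w^2 + 7vw + 3uw + 3w + 6uw + 7uv + 3u^2 + 3u + 12vw + 14v^2 + 6uv + 6v)(-v + 9 - w)    [distributive law]
= (6w^2 + 19vw + 9uw + 3w + 13uv + 3u^2 + 3u + 14v^2 + 6v)(-v + 9 - w)    [combine like terms]
= -6vw^2 + 54w^2 - 6w^3 - 19v^2w + 171vw - 19vw^2 - 9uvw + 81uw - 9uw^2 - 3vw + 27w - 3w^2 - 13uv^2 + 117uv - 13uvw - 3u^2v + 27u^2 - 3u^2w - 3uv + 27u - 3uw - 14v^3 + 126v^2 - 14v^2w - 6v^2 + 54v - 6vw    [distributive law]
= -25vw^2 + 51w^2 - 6w^3 - 33v^2w + 162vw - 22uvw + 78uw - 9uw^2 + 27w - 13uv^2 + 114uv - 3u^2v + 27u^2 - 3u^2w + 27u - 14v^3 + 120v^2 + 54v    [combine like terms]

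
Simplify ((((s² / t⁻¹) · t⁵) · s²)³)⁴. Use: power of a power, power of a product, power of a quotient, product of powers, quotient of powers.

((((s² / t⁻¹) · t⁵) · s²)³)⁴
= (((s² / t⁻¹) · t⁵) · s²)¹²    [power of a power]
= (((s² / t⁻¹) · t⁵)¹²) · ((s²)¹²)    [power of a product]
= (((s² / t⁻¹)¹²) · ((t⁵)¹²)) · ((s²)¹²)    [power of a product]
= ((((s²)¹²) / ((t⁻¹)¹²)) · ((t⁵)¹²)) · ((s²)¹²)    [power of a quotient]
= ((s²⁴ / ((t⁻¹)¹²)) · ((t⁵)¹²)) · ((s²)¹²)    [power of a power]
= ((s²⁴ / t⁻¹²) · ((t⁵)¹²)) · ((s²)¹²)    [power of a power]
= ((s²⁴ / t⁻¹²) · t⁶⁰) · ((s²)¹²)    [power of a power]
= ((s²⁴ / t⁻¹²) · t⁶⁰) · s²⁴    [power of a power]
= s⁴⁸t⁷²    [quotient of powers; product of powers]

s⁴⁸t⁷²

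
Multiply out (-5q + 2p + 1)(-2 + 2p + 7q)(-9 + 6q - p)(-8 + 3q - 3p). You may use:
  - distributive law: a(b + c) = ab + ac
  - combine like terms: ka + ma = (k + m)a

(-5q + 2p + 1)(-2 + 2p + 7q)(-9 + 6q - p)(-8 + 3q - 3p)
= (10q - 10pq - 35q² - 4p + 4p² + 14pq - 2 + 2p + 7q)(-9 + 6q - p)(-8 + 3q - 3p)    [distributive law]
= (17q + 4pq - 35q² - 2p + 4p² - 2)(-9 + 6q - p)(-8 + 3q - 3p)    [combine like terms]
= (-153q + 102q² - 17pq - 36pq + 24pq² - 4p²q + 315q² - 210q³ + 35pq² + 18p - 12pq + 2p² - 36p² + 24p²q - 4p³ + 18 - 12q + 2p)(-8 + 3q - 3p)    [distributive law]
= (-165q + 417q² - 65pq + 59pq² + 20p²q - 210q³ + 20p - 34p² - 4p³ + 18)(-8 + 3q - 3p)    [combine like terms]
= 1320q - 495q² + 495pq - 3336q² + 1251q³ - 1251pq² + 520pq - 195pq² + 195p²q - 472pq² + 177pq³ - 177p²q² - 160p²q + 60p²q² - 60p³q + 1680q³ - 630q⁴ + 630pq³ - 160p + 60pq - 60p² + 272p² - 102p²q + 102p³ + 32p³ - 12p³q + 12p⁴ - 144 + 54q - 54p    [distributive law]
= 1374q - 3831q² + 1075pq + 2931q³ - 1918pq² - 67p²q + 807pq³ - 117p²q² - 72p³q - 630q⁴ - 214p + 212p² + 134p³ + 12p⁴ - 144    [combine like terms]

1374q - 3831q² + 1075pq + 2931q³ - 1918pq² - 67p²q + 807pq³ - 117p²q² - 72p³q - 630q⁴ - 214p + 212p² + 134p³ + 12p⁴ - 144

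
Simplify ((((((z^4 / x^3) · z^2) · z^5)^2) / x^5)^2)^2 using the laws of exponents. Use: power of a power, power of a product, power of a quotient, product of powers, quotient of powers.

x^(-44)z^88

((((((z^4 / x^3) · z^2) · z^5)^2) / x^5)^2)^2
= (((((z^4 / x^3) · z^2) · z^5)^2) / x^5)^4    [power of a power]
= (((((z^4 / x^3) · z^2) · z^5)^2)^4) / ((x^5)^4)    [power of a quotient]
= ((((z^4 / x^3) · z^2) · z^5)^8) / ((x^5)^4)    [power of a power]
= ((((z^4 / x^3) · z^2)^8) · ((z^5)^8)) / ((x^5)^4)    [power of a product]
= ((((z^4 / x^3)^8) · ((z^2)^8)) · ((z^5)^8)) / ((x^5)^4)    [power of a product]
= (((((z^4)^8) / ((x^3)^8)) · ((z^2)^8)) · ((z^5)^8)) / ((x^5)^4)    [power of a quotient]
= (((z^32 / ((x^3)^8)) · ((z^2)^8)) · ((z^5)^8)) / ((x^5)^4)    [power of a power]
= (((z^32 / x^24) · ((z^2)^8)) · ((z^5)^8)) / ((x^5)^4)    [power of a power]
= (((z^32 / x^24) · z^16) · ((z^5)^8)) / ((x^5)^4)    [power of a power]
= (((z^32 / x^24) · z^16) · z^40) / ((x^5)^4)    [power of a power]
= (((z^32 / x^24) · z^16) · z^40) / x^20    [power of a power]
= x^(-44)z^88    [quotient of powers; product of powers]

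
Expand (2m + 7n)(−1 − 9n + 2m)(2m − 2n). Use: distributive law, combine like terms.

−4m² − 10mn − 16m²n − 118mn² + 8m³ + 14n² + 126n³

(2m + 7n)(−1 − 9n + 2m)(2m − 2n)
= (−2m − 18mn + 4m² − 7n − 63n² + 14mn)(2m − 2n)    [distributive law]
= (−2m − 4mn + 4m² − 7n − 63n²)(2m − 2n)    [combine like terms]
= −4m² + 4mn − 8m²n + 8mn² + 8m³ − 8m²n − 14mn + 14n² − 126mn² + 126n³    [distributive law]
= −4m² − 10mn − 16m²n − 118mn² + 8m³ + 14n² + 126n³    [combine like terms]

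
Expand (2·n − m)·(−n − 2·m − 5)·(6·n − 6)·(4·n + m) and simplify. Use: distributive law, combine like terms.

−48·n^4 − 84·m·n^3 − 192·n^3 + 144·m·n^2 + 30·m^2·n^2 + 240·n^2 − 60·m·n + 12·m^3·n − 12·m^3 − 30·m^2

(2·n − m)·(−n − 2·m − 5)·(6·n − 6)·(4·n + m)
= (−2·n^2 − 4·m·n − 10·n + m·n + 2·m^2 + 5·m)·(6·n − 6)·(4·n + m)    [distributive law]
= (−2·n^2 − 3·m·n − 10·n + 2·m^2 + 5·m)·(6·n − 6)·(4·n + m)    [combine like terms]
= (−12·n^3 + 12·n^2 − 18·m·n^2 + 18·m·n − 60·n^2 + 60·n + 12·m^2·n − 12·m^2 + 30·m·n − 30·m)·(4·n + m)    [distributive law]
= (−12·n^3 − 48·n^2 − 18·m·n^2 + 48·m·n + 60·n + 12·m^2·n − 12·m^2 − 30·m)·(4·n + m)    [combine like terms]
= −48·n^4 − 12·m·n^3 − 192·n^3 − 48·m·n^2 − 72·m·n^3 − 18·m^2·n^2 + 192·m·n^2 + 48·m^2·n + 240·n^2 + 60·m·n + 48·m^2·n^2 + 12·m^3·n − 48·m^2·n − 12·m^3 − 120·m·n − 30·m^2    [distributive law]
= −48·n^4 − 84·m·n^3 − 192·n^3 + 144·m·n^2 + 30·m^2·n^2 + 240·n^2 − 60·m·n + 12·m^3·n − 12·m^3 − 30·m^2    [combine like terms]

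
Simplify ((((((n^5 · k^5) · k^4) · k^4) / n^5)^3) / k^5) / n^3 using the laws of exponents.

((((((n^5 · k^5) · k^4) · k^4) / n^5)^3) / k^5) / n^3
= ((((((n^5 · k^5) · k^4) · k^4)^3) / ((n^5)^3)) / k^5) / n^3    [power of a quotient]
= ((((((n^5 · k^5) · k^4)^3) · ((k^4)^3)) / ((n^5)^3)) / k^5) / n^3    [power of a product]
= ((((((n^5 · k^5)^3) · ((k^4)^3)) · ((k^4)^3)) / ((n^5)^3)) / k^5) / n^3    [power of a product]
= (((((((n^5)^3) · ((k^5)^3)) · ((k^4)^3)) · ((k^4)^3)) / ((n^5)^3)) / k^5) / n^3    [power of a product]
= (((((n^15 · ((k^5)^3)) · ((k^4)^3)) · ((k^4)^3)) / ((n^5)^3)) / k^5) / n^3    [power of a power]
= (((((n^15 · k^15) · ((k^4)^3)) · ((k^4)^3)) / ((n^5)^3)) / k^5) / n^3    [power of a power]
= (((((n^15 · k^15) · k^12) · ((k^4)^3)) / ((n^5)^3)) / k^5) / n^3    [power of a power]
= (((((n^15 · k^15) · k^12) · k^12) / ((n^5)^3)) / k^5) / n^3    [power of a power]
= (((((n^15 · k^15) · k^12) · k^12) / n^15) / k^5) / n^3    [power of a power]
= k^34n^(-3)    [quotient of powers; product of powers]

k^34n^(-3)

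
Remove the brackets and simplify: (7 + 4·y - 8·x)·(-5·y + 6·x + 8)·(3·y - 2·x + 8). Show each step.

-169·y^2 + 452·x·y + 144·y - 340·x^2 - 288·x + 448 - 60·y^3 + 232·x·y^2 - 272·x^2·y + 96·x^3

(7 + 4·y - 8·x)·(-5·y + 6·x + 8)·(3·y - 2·x + 8)
= (-35·y + 42·x + 56 - 20·y^2 + 24·x·y + 32·y + 40·x·y - 48·x^2 - 64·x)·(3·y - 2·x + 8)    [distributive law]
= (-3·y - 22·x + 56 - 20·y^2 + 64·x·y - 48·x^2)·(3·y - 2·x + 8)    [combine like terms]
= -9·y^2 + 6·x·y - 24·y - 66·x·y + 44·x^2 - 176·x + 168·y - 112·x + 448 - 60·y^3 + 40·x·y^2 - 160·y^2 + 192·x·y^2 - 128·x^2·y + 512·x·y - 144·x^2·y + 96·x^3 - 384·x^2    [distributive law]
= -169·y^2 + 452·x·y + 144·y - 340·x^2 - 288·x + 448 - 60·y^3 + 232·x·y^2 - 272·x^2·y + 96·x^3    [combine like terms]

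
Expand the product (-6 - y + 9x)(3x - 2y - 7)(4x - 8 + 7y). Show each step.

(-6 - y + 9x)(3x - 2y - 7)(4x - 8 + 7y)
= (-18x + 12y + 42 - 3xy + 2y^2 + 7y + 27x^2 - 18xy - 63x)(4x - 8 + 7y)    [distributive law]
= (-81x + 19y + 42 - 21xy + 2y^2 + 27x^2)(4x - 8 + 7y)    [combine like terms]
= -324x^2 + 648x - 567xy + 76xy - 152y + 133y^2 + 168x - 336 + 294y - 84x^2y + 168xy - 147xy^2 + 8xy^2 - 16y^2 + 14y^3 + 108x^3 - 216x^2 + 189x^2y    [distributive law]
= -540x^2 + 816x - 323xy + 142y + 117y^2 - 336 + 105x^2y - 139xy^2 + 14y^3 + 108x^3    [combine like terms]

-540x^2 + 816x - 323xy + 142y + 117y^2 - 336 + 105x^2y - 139xy^2 + 14y^3 + 108x^3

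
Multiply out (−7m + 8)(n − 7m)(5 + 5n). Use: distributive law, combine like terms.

−315mn − 35mn^2 + 245m^2 + 245m^2n + 40n + 40n^2 − 280m

(−7m + 8)(n − 7m)(5 + 5n)
= (−7mn + 49m^2 + 8n − 56m)(5 + 5n)    [distributive law]
= −35mn − 35mn^2 + 245m^2 + 245m^2n + 40n + 40n^2 − 280m − 280mn    [distributive law]
= −315mn − 35mn^2 + 245m^2 + 245m^2n + 40n + 40n^2 − 280m    [combine like terms]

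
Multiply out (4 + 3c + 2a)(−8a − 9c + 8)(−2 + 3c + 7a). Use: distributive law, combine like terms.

256a − 48ac − 80a² + 120c + 18c² − 64 − 315ac² − 342a²c − 81c³ − 112a³

(4 + 3c + 2a)(−8a − 9c + 8)(−2 + 3c + 7a)
= (−32a − 36c + 32 − 24ac − 27c² + 24c − 16a² − 18ac + 16a)(−2 + 3c + 7a)    [distributive law]
= (−16a − 12c + 32 − 42ac − 27c² − 16a²)(−2 + 3c + 7a)    [combine like terms]
= 32a − 48ac − 112a² + 24c − 36c² − 84ac − 64 + 96c + 224a + 84ac − 126ac² − 294a²c + 54c² − 81c³ − 189ac² + 32a² − 48a²c − 112a³    [distributive law]
= 256a − 48ac − 80a² + 120c + 18c² − 64 − 315ac² − 342a²c − 81c³ − 112a³    [combine like terms]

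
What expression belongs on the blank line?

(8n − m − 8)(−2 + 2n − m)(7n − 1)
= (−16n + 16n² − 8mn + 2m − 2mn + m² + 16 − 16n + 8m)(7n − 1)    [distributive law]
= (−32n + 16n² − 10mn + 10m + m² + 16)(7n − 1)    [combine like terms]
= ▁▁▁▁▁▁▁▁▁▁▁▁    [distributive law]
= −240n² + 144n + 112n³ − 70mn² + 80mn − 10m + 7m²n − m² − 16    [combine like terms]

Applying distributive law to the line above:

−224n² + 32n + 112n³ − 16n² − 70mn² + 10mn + 70mn − 10m + 7m²n − m² + 112n − 16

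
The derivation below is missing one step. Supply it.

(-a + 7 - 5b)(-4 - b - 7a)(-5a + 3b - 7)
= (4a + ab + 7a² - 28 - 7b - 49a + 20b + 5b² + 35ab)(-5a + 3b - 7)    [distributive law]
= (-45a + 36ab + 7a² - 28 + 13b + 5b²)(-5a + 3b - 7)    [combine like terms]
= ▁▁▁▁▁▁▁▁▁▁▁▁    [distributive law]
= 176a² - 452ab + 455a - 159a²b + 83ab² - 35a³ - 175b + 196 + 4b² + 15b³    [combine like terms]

By distributive law:

225a² - 135ab + 315a - 180a²b + 108ab² - 252ab - 35a³ + 21a²b - 49a² + 140a - 84b + 196 - 65ab + 39b² - 91b - 25ab² + 15b³ - 35b²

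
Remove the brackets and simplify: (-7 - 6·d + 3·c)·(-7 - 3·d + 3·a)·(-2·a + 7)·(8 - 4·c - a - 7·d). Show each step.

-2303·a + 1967·a·c + 581·a^2 - 742·a·d + 2744 - 2548·c + 1127·d + 480·a·c·d + 246·a^2·d + 1350·a·d^2 - 1239·c·d - 2079·d^2 - 417·a^2·c - 42·a^3 + 18·a·c·d^2 - 216·a^2·d^2 + 252·a·d^3 - 63·c·d^2 - 882·d^3 - 36·a^2·c·d - 36·a^3·d - 420·a·c^2 + 588·c^2 - 72·a·c^2·d + 252·c^2·d + 72·a^2·c^2 + 18·a^3·c

(-7 - 6·d + 3·c)·(-7 - 3·d + 3·a)·(-2·a + 7)·(8 - 4·c - a - 7·d)
= (49 + 21·d - 21·a + 42·d + 18·d^2 - 18·a·d - 21·c - 9·c·d + 9·a·c)·(-2·a + 7)·(8 - 4·c - a - 7·d)    [distributive law]
= (49 + 63·d - 21·a + 18·d^2 - 18·a·d - 21·c - 9·c·d + 9·a·c)·(-2·a + 7)·(8 - 4·c - a - 7·d)    [combine like terms]
= (-98·a + 343 - 126·a·d + 441·d + 42·a^2 - 147·a - 36·a·d^2 + 126·d^2 + 36·a^2·d - 126·a·d + 42·a·c - 147·c + 18·a·c·d - 63·c·d - 18·a^2·c + 63·a·c)·(8 - 4·c - a - 7·d)    [distributive law]
= (-245·a + 343 - 252·a·d + 441·d + 42·a^2 - 36·a·d^2 + 126·d^2 + 36·a^2·d + 105·a·c - 147·c + 18·a·c·d - 63·c·d - 18·a^2·c)·(8 - 4·c - a - 7·d)    [combine like terms]
= -1960·a + 980·a·c + 245·a^2 + 1715·a·d + 2744 - 1372·c - 343·a - 2401·d - 2016·a·d + 1008·a·c·d + 252·a^2·d + 1764·a·d^2 + 3528·d - 1764·c·d - 441·a·d - 3087·d^2 + 336·a^2 - 168·a^2·c - 42·a^3 - 294·a^2·d - 288·a·d^2 + 144·a·c·d^2 + 36·a^2·d^2 + 252·a·d^3 + 1008·d^2 - 504·c·d^2 - 126·a·d^2 - 882·d^3 + 288·a^2·d - 144·a^2·c·d - 36·a^3·d - 252·a^2·d^2 + 840·a·c - 420·a·c^2 - 105·a^2·c - 735·a·c·d - 1176·c + 588·c^2 + 147·a·c + 1029·c·d + 144·a·c·d - 72·a·c^2·d - 18·a^2·c·d - 126·a·c·d^2 - 504·c·d + 252·c^2·d + 63·a·c·d + 441·c·d^2 - 144·a^2·c + 72·a^2·c^2 + 18·a^3·c + 126·a^2·c·d    [distributive law]
= -2303·a + 1967·a·c + 581·a^2 - 742·a·d + 2744 - 2548·c + 1127·d + 480·a·c·d + 246·a^2·d + 1350·a·d^2 - 1239·c·d - 2079·d^2 - 417·a^2·c - 42·a^3 + 18·a·c·d^2 - 216·a^2·d^2 + 252·a·d^3 - 63·c·d^2 - 882·d^3 - 36·a^2·c·d - 36·a^3·d - 420·a·c^2 + 588·c^2 - 72·a·c^2·d + 252·c^2·d + 72·a^2·c^2 + 18·a^3·c    [combine like terms]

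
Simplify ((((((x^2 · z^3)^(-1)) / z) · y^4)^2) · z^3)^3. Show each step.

((((((x^2 · z^3)^(-1)) / z) · y^4)^2) · z^3)^3
= ((((((x^2 · z^3)^(-1)) / z) · y^4)^2)^3) · ((z^3)^3)    [power of a product]
= (((((x^2 · z^3)^(-1)) / z) · y^4)^6) · ((z^3)^3)    [power of a power]
= (((((x^2 · z^3)^(-1)) / z)^6) · ((y^4)^6)) · ((z^3)^3)    [power of a product]
= (((((x^2 · z^3)^(-1))^6) / (z^6)) · ((y^4)^6)) · ((z^3)^3)    [power of a quotient]
= ((((x^2 · z^3)^(-6)) / (z^6)) · ((y^4)^6)) · ((z^3)^3)    [power of a power]
= (((((x^2)^(-6)) · ((z^3)^(-6))) / (z^6)) · ((y^4)^6)) · ((z^3)^3)    [power of a product]
= (((x^(-12) · ((z^3)^(-6))) / (z^6)) · ((y^4)^6)) · ((z^3)^3)    [power of a power]
= (((x^(-12) · z^(-18)) / (z^6)) · ((y^4)^6)) · ((z^3)^3)    [power of a power]
= (((x^(-12) · z^(-18)) / z^6) · y^24) · ((z^3)^3)    [power of a power]
= (((x^(-12) · z^(-18)) / z^6) · y^24) · z^9    [power of a power]
= x^(-12)y^24z^(-15)    [quotient of powers; product of powers]

x^(-12)y^24z^(-15)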